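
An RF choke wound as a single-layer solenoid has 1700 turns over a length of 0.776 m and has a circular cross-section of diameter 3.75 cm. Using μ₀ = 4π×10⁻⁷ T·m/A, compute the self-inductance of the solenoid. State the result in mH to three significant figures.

A = π(d/2)² = π(1.875×10^-2 m)² = 1.104×10^-3 m².
For a long solenoid, L = μ₀N²A/ℓ.
L = (4π×10⁻⁷)(1700)²(1.104×10^-3)/(0.776 m) = 5.169×10^-3 H.

L ≈ 5.17 mH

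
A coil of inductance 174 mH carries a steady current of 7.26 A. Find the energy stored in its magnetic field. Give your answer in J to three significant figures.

U ≈ 4.59 J

Stored magnetic energy: U = ½LI².
U = ½(0.174 H)(7.26 A)² = 4.586 J.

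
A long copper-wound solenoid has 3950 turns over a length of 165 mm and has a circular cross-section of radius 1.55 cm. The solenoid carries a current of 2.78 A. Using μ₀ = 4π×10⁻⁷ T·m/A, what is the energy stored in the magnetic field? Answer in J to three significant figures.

A = πr² = π(1.550×10^-2 m)² = 7.548×10^-4 m².
L = μ₀N²A/ℓ = (4π×10⁻⁷)(3950)²(7.548×10^-4)/(0.165) = 8.969×10^-2 H.
U = ½LI² = ½(8.969×10^-2)(2.78)² = 0.3466 J.

U ≈ 0.347 J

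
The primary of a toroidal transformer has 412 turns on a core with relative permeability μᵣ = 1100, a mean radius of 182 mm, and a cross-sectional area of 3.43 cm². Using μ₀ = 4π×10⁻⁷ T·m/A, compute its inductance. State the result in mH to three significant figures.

For a thin toroid, L = μ₀μᵣN²A/(2πR).
L = (4π×10⁻⁷)(1100)(412)²(3.430×10^-4) / (2π×0.182 m) = 7.038×10^-2 H.

L ≈ 70.4 mH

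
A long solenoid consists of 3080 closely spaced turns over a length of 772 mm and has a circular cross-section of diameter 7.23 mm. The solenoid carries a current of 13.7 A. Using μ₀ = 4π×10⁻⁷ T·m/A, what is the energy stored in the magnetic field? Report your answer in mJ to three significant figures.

U ≈ 59.5 mJ

A = π(d/2)² = π(3.615×10^-3 m)² = 4.106×10^-5 m².
L = μ₀N²A/ℓ = (4π×10⁻⁷)(3080)²(4.106×10^-5)/(0.772) = 6.340×10^-4 H.
U = ½LI² = ½(6.340×10^-4)(13.7)² = 5.949×10^-2 J.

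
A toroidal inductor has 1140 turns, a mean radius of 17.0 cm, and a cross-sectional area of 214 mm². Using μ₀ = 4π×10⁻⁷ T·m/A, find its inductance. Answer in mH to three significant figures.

L ≈ 0.327 mH

For a thin toroid, L = μ₀N²A/(2πR).
L = (4π×10⁻⁷)(1140)²(2.140×10^-4) / (2π×0.17 m) = 3.272×10^-4 H.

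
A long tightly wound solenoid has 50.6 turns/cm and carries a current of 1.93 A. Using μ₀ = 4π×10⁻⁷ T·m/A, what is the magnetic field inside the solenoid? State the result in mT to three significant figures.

Inside a long solenoid, B = μ₀nI.
B = (4π×10⁻⁷)(5.060×10^3 m⁻¹)(1.93 A) = 1.227×10^-2 T.

B ≈ 12.3 mT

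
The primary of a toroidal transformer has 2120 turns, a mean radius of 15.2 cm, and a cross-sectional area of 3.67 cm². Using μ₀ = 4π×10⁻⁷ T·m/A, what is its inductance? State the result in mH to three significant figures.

For a thin toroid, L = μ₀N²A/(2πR).
L = (4π×10⁻⁷)(2120)²(3.670×10^-4) / (2π×0.152 m) = 2.170×10^-3 H.

L ≈ 2.17 mH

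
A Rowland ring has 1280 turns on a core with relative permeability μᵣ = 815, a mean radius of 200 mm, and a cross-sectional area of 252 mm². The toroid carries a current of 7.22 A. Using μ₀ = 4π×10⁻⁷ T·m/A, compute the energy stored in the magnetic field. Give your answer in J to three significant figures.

U ≈ 8.77 J

L = μ₀μᵣN²A/(2πR) = (4π×10⁻⁷)(815)(1280)²(2.520×10^-4)/(2π×0.2) = 0.33649 H.
U = ½LI² = ½(0.33649)(7.22)² = 8.77 J.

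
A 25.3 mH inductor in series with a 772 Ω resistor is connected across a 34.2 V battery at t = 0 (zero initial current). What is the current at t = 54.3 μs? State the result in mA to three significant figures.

I ≈ 35.9 mA

τ = L/R = 2.530×10^-2/772 = 3.277×10^-5 s; final current I_∞ = ε/R = 34.2/772 = 4.430×10^-2 A.
I(t) = I_∞(1 − e^(−t/τ)) with t/τ = 1.657.
I = (4.430×10^-2)(1 − e^(−1.657)) = 3.585×10^-2 A.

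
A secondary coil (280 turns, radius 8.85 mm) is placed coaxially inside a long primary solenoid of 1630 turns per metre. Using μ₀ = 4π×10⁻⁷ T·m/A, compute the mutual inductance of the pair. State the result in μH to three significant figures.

M ≈ 141 μH

The outer solenoid produces a uniform field B₁ = μ₀n₁I₁ across the inner coil,
so the flux linkage is N₂Φ = N₂B₁A₂ = μ₀n₁N₂A₂·I₁, giving M = μ₀n₁N₂A₂.
A₂ = πr² = π(8.850×10^-3 m)² = 2.461×10^-4 m².
M = (4π×10⁻⁷)(1630)(280)(2.461×10^-4) = 1.411×10^-4 H.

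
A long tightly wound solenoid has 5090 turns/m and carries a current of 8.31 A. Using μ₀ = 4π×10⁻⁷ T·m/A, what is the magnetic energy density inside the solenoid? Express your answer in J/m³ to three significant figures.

u ≈ 1120 J/m³

B = μ₀nI = (4π×10⁻⁷)(5.090×10^3)(8.31) = 5.315×10^-2 T.
u = B²/(2μ₀) = (5.315×10^-2)²/(2×4π×10⁻⁷) = 1.124×10^3 J/m³.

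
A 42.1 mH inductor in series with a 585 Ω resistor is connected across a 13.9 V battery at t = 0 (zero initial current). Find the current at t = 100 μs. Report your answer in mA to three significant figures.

τ = L/R = 4.210×10^-2/585 = 7.197×10^-5 s; final current I_∞ = ε/R = 13.9/585 = 2.376×10^-2 A.
I(t) = I_∞(1 − e^(−t/τ)) with t/τ = 1.390.
I = (2.376×10^-2)(1 − e^(−1.390)) = 1.784×10^-2 A.

I ≈ 17.8 mA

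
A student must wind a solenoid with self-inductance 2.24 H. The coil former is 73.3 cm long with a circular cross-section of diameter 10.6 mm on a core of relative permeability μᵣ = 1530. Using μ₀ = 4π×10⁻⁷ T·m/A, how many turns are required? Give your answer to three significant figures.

A = π(d/2)² = π(5.300×10^-3 m)² = 8.8247×10^-5 m².
From L = μ₀μᵣN²A/ℓ, N = √(Lℓ / (μ₀μᵣA)).
N = √[(2.24)(0.733) / ((4π×10⁻⁷)(1530)×8.8247×10^-5)] = √(9.677×10^6) ≈ 3110.8.

N ≈ 3110 turns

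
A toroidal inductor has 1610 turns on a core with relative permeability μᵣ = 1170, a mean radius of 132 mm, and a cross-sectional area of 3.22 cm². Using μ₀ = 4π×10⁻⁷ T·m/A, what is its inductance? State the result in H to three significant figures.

For a thin toroid, L = μ₀μᵣN²A/(2πR).
L = (4π×10⁻⁷)(1170)(1610)²(3.220×10^-4) / (2π×0.132 m) = 1.48 H.

L ≈ 1.48 H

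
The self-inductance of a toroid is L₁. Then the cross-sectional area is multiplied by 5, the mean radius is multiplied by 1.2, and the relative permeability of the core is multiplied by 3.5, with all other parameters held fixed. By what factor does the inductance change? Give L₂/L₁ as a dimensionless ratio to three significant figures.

For a toroid, L ∝ μᵣN²A/R.
L₂/L₁ = (5) × (1.2)^-1 × (3.5) = 14.6.

L₂/L₁ = 14.6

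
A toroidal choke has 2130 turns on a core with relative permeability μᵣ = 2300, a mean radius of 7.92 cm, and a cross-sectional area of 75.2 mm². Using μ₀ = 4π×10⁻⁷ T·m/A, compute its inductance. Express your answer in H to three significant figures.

L ≈ 1.98 H

For a thin toroid, L = μ₀μᵣN²A/(2πR).
L = (4π×10⁻⁷)(2300)(2130)²(7.520×10^-5) / (2π×7.920×10^-2 m) = 1.982 H.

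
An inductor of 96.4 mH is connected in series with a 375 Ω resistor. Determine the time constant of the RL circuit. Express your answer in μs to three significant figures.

τ = L/R = (9.640×10^-2 H)/(375 Ω) = 2.571×10^-4 s.

τ ≈ 257 μs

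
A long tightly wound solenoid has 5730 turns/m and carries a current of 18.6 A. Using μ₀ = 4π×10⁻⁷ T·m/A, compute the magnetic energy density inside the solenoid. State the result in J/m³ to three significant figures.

u ≈ 7140 J/m³

B = μ₀nI = (4π×10⁻⁷)(5.730×10^3)(18.6) = 0.1339 T.
u = B²/(2μ₀) = (0.1339)²/(2×4π×10⁻⁷) = 7.137×10^3 J/m³.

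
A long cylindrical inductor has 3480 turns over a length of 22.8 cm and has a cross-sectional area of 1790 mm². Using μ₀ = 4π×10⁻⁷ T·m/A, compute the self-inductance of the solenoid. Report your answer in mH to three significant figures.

A = 1790 mm² = 1.790×10^-3 m².
For a long solenoid, L = μ₀N²A/ℓ.
L = (4π×10⁻⁷)(3480)²(1.790×10^-3)/(0.228 m) = 0.11948 H.

L ≈ 119 mH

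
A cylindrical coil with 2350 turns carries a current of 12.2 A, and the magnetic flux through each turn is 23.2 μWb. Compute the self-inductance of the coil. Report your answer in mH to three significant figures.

L ≈ 4.47 mH

Self-inductance is defined by L = NΦ_B/I (flux linkage over current).
L = (2350)(2.320×10^-5 Wb)/(12.2 A) = 4.469×10^-3 H.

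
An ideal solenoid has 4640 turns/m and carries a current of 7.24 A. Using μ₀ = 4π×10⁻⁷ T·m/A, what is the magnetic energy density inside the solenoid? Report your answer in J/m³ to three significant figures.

B = μ₀nI = (4π×10⁻⁷)(4.640×10^3)(7.24) = 4.221×10^-2 T.
u = B²/(2μ₀) = (4.221×10^-2)²/(2×4π×10⁻⁷) = 709.1 J/m³.

u ≈ 709 J/m³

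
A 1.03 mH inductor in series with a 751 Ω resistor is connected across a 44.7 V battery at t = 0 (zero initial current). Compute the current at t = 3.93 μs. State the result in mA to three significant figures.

τ = L/R = 1.030×10^-3/751 = 1.372×10^-6 s; final current I_∞ = ε/R = 44.7/751 = 5.952×10^-2 A.
I(t) = I_∞(1 − e^(−t/τ)) with t/τ = 2.865.
I = (5.952×10^-2)(1 − e^(−2.865)) = 5.613×10^-2 A.

I ≈ 56.1 mA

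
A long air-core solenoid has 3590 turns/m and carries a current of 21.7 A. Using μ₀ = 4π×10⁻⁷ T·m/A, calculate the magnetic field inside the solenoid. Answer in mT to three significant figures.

B ≈ 97.9 mT

Inside a long solenoid, B = μ₀nI.
B = (4π×10⁻⁷)(3.590×10^3 m⁻¹)(21.7 A) = 9.790×10^-2 T.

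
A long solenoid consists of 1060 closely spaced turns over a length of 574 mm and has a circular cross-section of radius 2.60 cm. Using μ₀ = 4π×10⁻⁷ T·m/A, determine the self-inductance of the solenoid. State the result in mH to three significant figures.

A = πr² = π(2.600×10^-2 m)² = 2.124×10^-3 m².
For a long solenoid, L = μ₀N²A/ℓ.
L = (4π×10⁻⁷)(1060)²(2.124×10^-3)/(0.574 m) = 5.224×10^-3 H.

L ≈ 5.22 mH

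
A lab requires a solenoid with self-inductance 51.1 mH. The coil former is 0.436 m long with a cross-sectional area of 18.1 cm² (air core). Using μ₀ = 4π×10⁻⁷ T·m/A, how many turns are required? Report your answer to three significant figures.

N ≈ 3130 turns

A = 18.1 cm² = 1.810×10^-3 m².
From L = μ₀N²A/ℓ, N = √(Lℓ / (μ₀A)).
N = √[(5.110×10^-2)(0.436) / ((4π×10⁻⁷)×1.810×10^-3)] = √(9.795×10^6) ≈ 3129.7.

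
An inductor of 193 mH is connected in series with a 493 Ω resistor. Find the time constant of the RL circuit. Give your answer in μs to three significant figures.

τ ≈ 391 μs

τ = L/R = (0.193 H)/(493 Ω) = 3.9148×10^-4 s.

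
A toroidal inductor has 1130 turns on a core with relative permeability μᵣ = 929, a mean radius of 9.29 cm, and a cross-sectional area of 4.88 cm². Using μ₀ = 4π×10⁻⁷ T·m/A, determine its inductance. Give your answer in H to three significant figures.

L ≈ 1.25 H

For a thin toroid, L = μ₀μᵣN²A/(2πR).
L = (4π×10⁻⁷)(929)(1130)²(4.880×10^-4) / (2π×9.290×10^-2 m) = 1.246 H.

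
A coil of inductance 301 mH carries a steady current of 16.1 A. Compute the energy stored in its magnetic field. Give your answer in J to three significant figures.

U ≈ 39.0 J

Stored magnetic energy: U = ½LI².
U = ½(0.301 H)(16.1 A)² = 39.01 J.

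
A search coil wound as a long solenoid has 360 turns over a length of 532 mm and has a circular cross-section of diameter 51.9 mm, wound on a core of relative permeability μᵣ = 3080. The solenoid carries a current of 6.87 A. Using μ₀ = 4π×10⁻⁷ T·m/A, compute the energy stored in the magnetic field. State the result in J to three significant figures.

U ≈ 47.1 J

A = π(d/2)² = π(2.595×10^-2 m)² = 2.116×10^-3 m².
L = μ₀μᵣN²A/ℓ = (4π×10⁻⁷)(3080)(360)²(2.116×10^-3)/(0.532) = 1.9947 H.
U = ½LI² = ½(1.9947)(6.87)² = 47.07 J.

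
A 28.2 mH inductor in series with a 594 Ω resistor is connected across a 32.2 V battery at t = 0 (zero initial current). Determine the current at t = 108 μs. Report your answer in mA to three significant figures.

I ≈ 48.6 mA

τ = L/R = 2.820×10^-2/594 = 4.747×10^-5 s; final current I_∞ = ε/R = 32.2/594 = 5.421×10^-2 A.
I(t) = I_∞(1 − e^(−t/τ)) with t/τ = 2.275.
I = (5.421×10^-2)(1 − e^(−2.275)) = 4.864×10^-2 A.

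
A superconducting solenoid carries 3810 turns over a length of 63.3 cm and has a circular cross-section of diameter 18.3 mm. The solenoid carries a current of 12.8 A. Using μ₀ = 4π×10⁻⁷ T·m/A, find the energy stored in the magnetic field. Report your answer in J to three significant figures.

U ≈ 0.621 J

A = π(d/2)² = π(9.150×10^-3 m)² = 2.630×10^-4 m².
L = μ₀N²A/ℓ = (4π×10⁻⁷)(3810)²(2.630×10^-4)/(0.633) = 7.580×10^-3 H.
U = ½LI² = ½(7.580×10^-3)(12.8)² = 0.6209 J.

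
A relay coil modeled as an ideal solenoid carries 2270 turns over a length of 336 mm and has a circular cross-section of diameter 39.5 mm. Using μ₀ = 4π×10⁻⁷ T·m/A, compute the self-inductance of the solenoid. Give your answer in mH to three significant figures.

A = π(d/2)² = π(1.975×10^-2 m)² = 1.225×10^-3 m².
For a long solenoid, L = μ₀N²A/ℓ.
L = (4π×10⁻⁷)(2270)²(1.225×10^-3)/(0.336 m) = 2.362×10^-2 H.

L ≈ 23.6 mH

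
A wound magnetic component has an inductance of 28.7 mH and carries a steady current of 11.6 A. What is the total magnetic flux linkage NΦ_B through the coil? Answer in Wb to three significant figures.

From L = NΦ_B/I, the flux linkage is NΦ_B = LI.
NΦ_B = (2.870×10^-2 H)(11.6 A) = 0.3329 Wb.

NΦ_B ≈ 0.333 Wb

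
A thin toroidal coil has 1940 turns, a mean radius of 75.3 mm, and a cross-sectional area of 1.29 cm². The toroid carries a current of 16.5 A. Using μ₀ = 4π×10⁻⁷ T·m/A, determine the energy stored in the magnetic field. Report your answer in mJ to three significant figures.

U ≈ 176 mJ

L = μ₀N²A/(2πR) = (4π×10⁻⁷)(1940)²(1.290×10^-4)/(2π×7.530×10^-2) = 1.290×10^-3 H.
U = ½LI² = ½(1.290×10^-3)(16.5)² = 0.1755 J.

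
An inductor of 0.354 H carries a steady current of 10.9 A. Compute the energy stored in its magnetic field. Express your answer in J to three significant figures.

Stored magnetic energy: U = ½LI².
U = ½(0.354 H)(10.9 A)² = 21.03 J.

U ≈ 21.0 J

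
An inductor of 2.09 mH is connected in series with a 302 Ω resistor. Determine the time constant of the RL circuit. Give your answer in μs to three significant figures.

τ = L/R = (2.090×10^-3 H)/(302 Ω) = 6.921×10^-6 s.

τ ≈ 6.92 μs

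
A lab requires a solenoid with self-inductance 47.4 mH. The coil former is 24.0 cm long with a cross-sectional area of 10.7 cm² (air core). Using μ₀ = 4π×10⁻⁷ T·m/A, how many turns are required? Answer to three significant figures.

A = 10.7 cm² = 1.070×10^-3 m².
From L = μ₀N²A/ℓ, N = √(Lℓ / (μ₀A)).
N = √[(4.740×10^-2)(0.24) / ((4π×10⁻⁷)×1.070×10^-3)] = √(8.460×10^6) ≈ 2908.7.

N ≈ 2910 turns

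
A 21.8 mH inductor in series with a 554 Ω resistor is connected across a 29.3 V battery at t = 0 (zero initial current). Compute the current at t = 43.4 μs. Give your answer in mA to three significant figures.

I ≈ 35.3 mA

τ = L/R = 2.180×10^-2/554 = 3.935×10^-5 s; final current I_∞ = ε/R = 29.3/554 = 5.289×10^-2 A.
I(t) = I_∞(1 − e^(−t/τ)) with t/τ = 1.103.
I = (5.289×10^-2)(1 − e^(−1.103)) = 3.533×10^-2 A.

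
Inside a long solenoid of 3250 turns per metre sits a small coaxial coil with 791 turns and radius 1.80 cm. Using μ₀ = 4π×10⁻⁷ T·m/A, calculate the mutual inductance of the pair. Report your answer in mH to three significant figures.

The outer solenoid produces a uniform field B₁ = μ₀n₁I₁ across the inner coil,
so the flux linkage is N₂Φ = N₂B₁A₂ = μ₀n₁N₂A₂·I₁, giving M = μ₀n₁N₂A₂.
A₂ = πr² = π(1.800×10^-2 m)² = 1.018×10^-3 m².
M = (4π×10⁻⁷)(3250)(791)(1.018×10^-3) = 3.288×10^-3 H.

M ≈ 3.29 mH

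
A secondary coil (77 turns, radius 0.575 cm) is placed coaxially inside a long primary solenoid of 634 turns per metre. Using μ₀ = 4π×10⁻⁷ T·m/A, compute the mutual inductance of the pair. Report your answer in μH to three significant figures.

The outer solenoid produces a uniform field B₁ = μ₀n₁I₁ across the inner coil,
so the flux linkage is N₂Φ = N₂B₁A₂ = μ₀n₁N₂A₂·I₁, giving M = μ₀n₁N₂A₂.
A₂ = πr² = π(5.750×10^-3 m)² = 1.039×10^-4 m².
M = (4π×10⁻⁷)(634)(77)(1.039×10^-4) = 6.372×10^-6 H.

M ≈ 6.37 μH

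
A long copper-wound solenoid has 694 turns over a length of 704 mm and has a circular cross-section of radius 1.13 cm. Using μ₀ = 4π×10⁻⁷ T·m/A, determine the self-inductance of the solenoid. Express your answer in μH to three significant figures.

A = πr² = π(1.130×10^-2 m)² = 4.011×10^-4 m².
For a long solenoid, L = μ₀N²A/ℓ.
L = (4π×10⁻⁷)(694)²(4.011×10^-4)/(0.704 m) = 3.449×10^-4 H.

L ≈ 345 μH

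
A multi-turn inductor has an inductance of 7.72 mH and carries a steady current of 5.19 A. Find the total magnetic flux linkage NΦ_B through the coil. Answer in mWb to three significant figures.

NΦ_B ≈ 40.1 mWb

From L = NΦ_B/I, the flux linkage is NΦ_B = LI.
NΦ_B = (7.720×10^-3 H)(5.19 A) = 4.007×10^-2 Wb.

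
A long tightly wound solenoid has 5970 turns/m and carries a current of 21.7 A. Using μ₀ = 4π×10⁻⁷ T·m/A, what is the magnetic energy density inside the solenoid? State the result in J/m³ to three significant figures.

B = μ₀nI = (4π×10⁻⁷)(5.970×10^3)(21.7) = 0.1628 T.
u = B²/(2μ₀) = (0.1628)²/(2×4π×10⁻⁷) = 1.0545×10^4 J/m³.

u ≈ 10500 J/m³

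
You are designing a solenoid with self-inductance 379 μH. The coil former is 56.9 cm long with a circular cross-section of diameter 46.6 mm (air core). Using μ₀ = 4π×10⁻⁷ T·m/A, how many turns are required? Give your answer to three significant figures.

N ≈ 317 turns

A = π(d/2)² = π(2.330×10^-2 m)² = 1.706×10^-3 m².
From L = μ₀N²A/ℓ, N = √(Lℓ / (μ₀A)).
N = √[(3.790×10^-4)(0.569) / ((4π×10⁻⁷)×1.706×10^-3)] = √(1.006×10^5) ≈ 317.2.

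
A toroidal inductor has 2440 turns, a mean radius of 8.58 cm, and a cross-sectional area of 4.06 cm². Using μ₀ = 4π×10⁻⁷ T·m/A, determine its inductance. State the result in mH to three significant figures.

For a thin toroid, L = μ₀N²A/(2πR).
L = (4π×10⁻⁷)(2440)²(4.060×10^-4) / (2π×8.580×10^-2 m) = 5.634×10^-3 H.

L ≈ 5.63 mH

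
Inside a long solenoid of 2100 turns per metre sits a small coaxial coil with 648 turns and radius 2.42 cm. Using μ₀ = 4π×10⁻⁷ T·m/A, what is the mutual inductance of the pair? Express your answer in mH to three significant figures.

M ≈ 3.15 mH

The outer solenoid produces a uniform field B₁ = μ₀n₁I₁ across the inner coil,
so the flux linkage is N₂Φ = N₂B₁A₂ = μ₀n₁N₂A₂·I₁, giving M = μ₀n₁N₂A₂.
A₂ = πr² = π(2.420×10^-2 m)² = 1.840×10^-3 m².
M = (4π×10⁻⁷)(2100)(648)(1.840×10^-3) = 3.146×10^-3 H.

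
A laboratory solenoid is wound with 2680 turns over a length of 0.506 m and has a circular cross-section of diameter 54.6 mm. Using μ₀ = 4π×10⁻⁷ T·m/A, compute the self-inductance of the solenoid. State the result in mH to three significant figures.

A = π(d/2)² = π(2.730×10^-2 m)² = 2.341×10^-3 m².
For a long solenoid, L = μ₀N²A/ℓ.
L = (4π×10⁻⁷)(2680)²(2.341×10^-3)/(0.506 m) = 4.176×10^-2 H.

L ≈ 41.8 mH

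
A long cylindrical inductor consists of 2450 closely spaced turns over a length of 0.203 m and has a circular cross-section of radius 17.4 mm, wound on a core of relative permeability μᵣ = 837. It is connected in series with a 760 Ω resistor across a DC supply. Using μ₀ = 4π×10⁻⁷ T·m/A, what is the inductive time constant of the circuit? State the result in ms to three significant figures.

A = πr² = π(1.740×10^-2 m)² = 9.511×10^-4 m².
L = μ₀μᵣN²A/ℓ = (4π×10⁻⁷)(837)(2450)²(9.511×10^-4)/(0.203) = 29.58 H.
τ = L/R = (29.58)/(760) = 3.892×10^-2 s.

τ ≈ 38.9 ms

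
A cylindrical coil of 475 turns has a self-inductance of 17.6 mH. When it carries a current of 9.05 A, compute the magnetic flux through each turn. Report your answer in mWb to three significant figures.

Φ_B ≈ 0.335 mWb

From L = NΦ_B/I, the flux per turn is Φ_B = LI/N.
Φ_B = (1.760×10^-2 H)(9.05 A)/475 = 3.353×10^-4 Wb.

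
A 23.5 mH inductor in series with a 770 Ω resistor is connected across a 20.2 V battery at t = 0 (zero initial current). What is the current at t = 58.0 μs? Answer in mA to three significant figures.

τ = L/R = 2.350×10^-2/770 = 3.052×10^-5 s; final current I_∞ = ε/R = 20.2/770 = 2.623×10^-2 A.
I(t) = I_∞(1 − e^(−t/τ)) with t/τ = 1.900.
I = (2.623×10^-2)(1 − e^(−1.900)) = 2.231×10^-2 A.

I ≈ 22.3 mA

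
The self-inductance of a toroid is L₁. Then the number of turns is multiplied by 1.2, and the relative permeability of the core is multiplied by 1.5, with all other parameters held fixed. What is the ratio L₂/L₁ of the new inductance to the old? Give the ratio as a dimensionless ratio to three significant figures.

L₂/L₁ = 2.16

For a toroid, L ∝ μᵣN²A/R.
L₂/L₁ = (1.2)^2 × (1.5) = 2.16.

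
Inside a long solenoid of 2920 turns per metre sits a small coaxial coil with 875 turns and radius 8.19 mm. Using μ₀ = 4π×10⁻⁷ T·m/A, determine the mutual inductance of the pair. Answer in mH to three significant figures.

The outer solenoid produces a uniform field B₁ = μ₀n₁I₁ across the inner coil,
so the flux linkage is N₂Φ = N₂B₁A₂ = μ₀n₁N₂A₂·I₁, giving M = μ₀n₁N₂A₂.
A₂ = πr² = π(8.190×10^-3 m)² = 2.107×10^-4 m².
M = (4π×10⁻⁷)(2920)(875)(2.107×10^-4) = 6.766×10^-4 H.

M ≈ 0.677 mH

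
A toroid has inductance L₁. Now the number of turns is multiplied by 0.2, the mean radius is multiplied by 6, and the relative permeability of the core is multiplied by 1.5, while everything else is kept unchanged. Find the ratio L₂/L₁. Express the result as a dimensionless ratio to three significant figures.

L₂/L₁ = 0.0100

For a toroid, L ∝ μᵣN²A/R.
L₂/L₁ = (0.2)^2 × (6)^-1 × (1.5) = 0.0100.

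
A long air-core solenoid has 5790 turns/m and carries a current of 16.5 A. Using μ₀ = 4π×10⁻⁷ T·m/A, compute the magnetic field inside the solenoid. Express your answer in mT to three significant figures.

Inside a long solenoid, B = μ₀nI.
B = (4π×10⁻⁷)(5.790×10^3 m⁻¹)(16.5 A) = 0.1201 T.

B ≈ 120 mT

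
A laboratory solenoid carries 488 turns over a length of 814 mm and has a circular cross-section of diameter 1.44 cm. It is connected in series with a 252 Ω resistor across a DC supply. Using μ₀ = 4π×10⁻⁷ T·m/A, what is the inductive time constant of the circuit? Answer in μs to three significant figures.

A = π(d/2)² = π(7.200×10^-3 m)² = 1.629×10^-4 m².
L = μ₀N²A/ℓ = (4π×10⁻⁷)(488)²(1.629×10^-4)/(0.814) = 5.987×10^-5 H.
τ = L/R = (5.987×10^-5)/(252) = 2.376×10^-7 s.

τ ≈ 0.238 μs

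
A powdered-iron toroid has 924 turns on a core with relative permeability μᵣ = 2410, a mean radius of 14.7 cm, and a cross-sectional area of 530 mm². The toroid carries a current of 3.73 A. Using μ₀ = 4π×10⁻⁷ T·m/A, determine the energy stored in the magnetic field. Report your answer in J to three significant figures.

U ≈ 10.3 J

L = μ₀μᵣN²A/(2πR) = (4π×10⁻⁷)(2410)(924)²(5.300×10^-4)/(2π×0.147) = 1.484 H.
U = ½LI² = ½(1.484)(3.73)² = 10.32 J.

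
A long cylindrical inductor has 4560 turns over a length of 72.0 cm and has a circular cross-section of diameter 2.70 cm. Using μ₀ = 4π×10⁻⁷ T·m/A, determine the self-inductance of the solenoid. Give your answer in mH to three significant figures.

L ≈ 20.8 mH

A = π(d/2)² = π(1.350×10^-2 m)² = 5.726×10^-4 m².
For a long solenoid, L = μ₀N²A/ℓ.
L = (4π×10⁻⁷)(4560)²(5.726×10^-4)/(0.72 m) = 2.078×10^-2 H.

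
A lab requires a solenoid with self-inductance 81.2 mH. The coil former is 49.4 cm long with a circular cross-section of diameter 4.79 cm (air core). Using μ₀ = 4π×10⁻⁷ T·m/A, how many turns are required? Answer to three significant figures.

A = π(d/2)² = π(2.395×10^-2 m)² = 1.802×10^-3 m².
From L = μ₀N²A/ℓ, N = √(Lℓ / (μ₀A)).
N = √[(8.120×10^-2)(0.494) / ((4π×10⁻⁷)×1.802×10^-3)] = √(1.771×10^7) ≈ 4208.8.

N ≈ 4210 turns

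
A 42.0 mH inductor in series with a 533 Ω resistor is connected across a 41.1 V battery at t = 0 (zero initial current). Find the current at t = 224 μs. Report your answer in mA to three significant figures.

I ≈ 72.6 mA

τ = L/R = 4.200×10^-2/533 = 7.880×10^-5 s; final current I_∞ = ε/R = 41.1/533 = 7.711×10^-2 A.
I(t) = I_∞(1 − e^(−t/τ)) with t/τ = 2.843.
I = (7.711×10^-2)(1 − e^(−2.843)) = 7.262×10^-2 A.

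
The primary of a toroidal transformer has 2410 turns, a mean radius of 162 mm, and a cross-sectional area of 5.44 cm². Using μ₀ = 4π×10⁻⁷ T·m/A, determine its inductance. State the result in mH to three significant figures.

For a thin toroid, L = μ₀N²A/(2πR).
L = (4π×10⁻⁷)(2410)²(5.440×10^-4) / (2π×0.162 m) = 3.901×10^-3 H.

L ≈ 3.90 mH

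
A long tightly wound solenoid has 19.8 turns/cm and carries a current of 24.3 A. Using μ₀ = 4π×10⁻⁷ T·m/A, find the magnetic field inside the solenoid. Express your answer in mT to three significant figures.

Inside a long solenoid, B = μ₀nI.
B = (4π×10⁻⁷)(1.980×10^3 m⁻¹)(24.3 A) = 6.046×10^-2 T.

B ≈ 60.5 mT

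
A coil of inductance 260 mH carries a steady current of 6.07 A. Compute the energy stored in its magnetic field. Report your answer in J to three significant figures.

U ≈ 4.79 J

Stored magnetic energy: U = ½LI².
U = ½(0.26 H)(6.07 A)² = 4.79 J.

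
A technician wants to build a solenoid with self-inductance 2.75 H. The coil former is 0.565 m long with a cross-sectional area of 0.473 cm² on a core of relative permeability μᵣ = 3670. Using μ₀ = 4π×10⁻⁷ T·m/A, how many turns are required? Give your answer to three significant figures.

A = 0.473 cm² = 4.730×10^-5 m².
From L = μ₀μᵣN²A/ℓ, N = √(Lℓ / (μ₀μᵣA)).
N = √[(2.75)(0.565) / ((4π×10⁻⁷)(3670)×4.730×10^-5)] = √(7.123×10^6) ≈ 2668.8.

N ≈ 2670 turns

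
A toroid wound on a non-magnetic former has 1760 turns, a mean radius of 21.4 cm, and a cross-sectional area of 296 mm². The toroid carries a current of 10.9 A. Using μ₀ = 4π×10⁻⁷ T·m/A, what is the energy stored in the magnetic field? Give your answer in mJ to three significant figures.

U ≈ 50.9 mJ

L = μ₀N²A/(2πR) = (4π×10⁻⁷)(1760)²(2.960×10^-4)/(2π×0.214) = 8.569×10^-4 H.
U = ½LI² = ½(8.569×10^-4)(10.9)² = 5.090×10^-2 J.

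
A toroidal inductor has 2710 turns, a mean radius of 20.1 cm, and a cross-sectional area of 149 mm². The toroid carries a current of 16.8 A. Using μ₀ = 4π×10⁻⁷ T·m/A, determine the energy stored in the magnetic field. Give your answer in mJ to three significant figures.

U ≈ 154 mJ

L = μ₀N²A/(2πR) = (4π×10⁻⁷)(2710)²(1.490×10^-4)/(2π×0.201) = 1.089×10^-3 H.
U = ½LI² = ½(1.089×10^-3)(16.8)² = 0.1537 J.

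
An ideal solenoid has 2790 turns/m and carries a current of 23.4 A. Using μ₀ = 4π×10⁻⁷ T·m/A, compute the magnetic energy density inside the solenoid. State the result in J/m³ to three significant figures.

B = μ₀nI = (4π×10⁻⁷)(2.790×10^3)(23.4) = 8.204×10^-2 T.
u = B²/(2μ₀) = (8.204×10^-2)²/(2×4π×10⁻⁷) = 2.678×10^3 J/m³.

u ≈ 2680 J/m³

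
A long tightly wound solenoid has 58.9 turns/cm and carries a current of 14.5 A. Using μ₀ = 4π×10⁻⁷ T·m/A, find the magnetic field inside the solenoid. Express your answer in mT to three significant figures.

B ≈ 107 mT

Inside a long solenoid, B = μ₀nI.
B = (4π×10⁻⁷)(5.890×10^3 m⁻¹)(14.5 A) = 0.1073 T.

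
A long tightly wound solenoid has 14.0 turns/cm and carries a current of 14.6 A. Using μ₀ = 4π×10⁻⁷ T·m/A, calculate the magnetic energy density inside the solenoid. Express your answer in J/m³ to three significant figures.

u ≈ 263 J/m³

B = μ₀nI = (4π×10⁻⁷)(1.400×10^3)(14.6) = 2.569×10^-2 T.
u = B²/(2μ₀) = (2.569×10^-2)²/(2×4π×10⁻⁷) = 262.5 J/m³.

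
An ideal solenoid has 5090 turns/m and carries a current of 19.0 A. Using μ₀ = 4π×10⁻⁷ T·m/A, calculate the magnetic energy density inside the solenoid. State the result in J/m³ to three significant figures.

u ≈ 5880 J/m³

B = μ₀nI = (4π×10⁻⁷)(5.090×10^3)(19.0) = 0.1215 T.
u = B²/(2μ₀) = (0.1215)²/(2×4π×10⁻⁷) = 5.877×10^3 J/m³.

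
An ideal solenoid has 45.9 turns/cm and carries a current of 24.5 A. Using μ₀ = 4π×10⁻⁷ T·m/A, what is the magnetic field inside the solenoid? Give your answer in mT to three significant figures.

B ≈ 141 mT

Inside a long solenoid, B = μ₀nI.
B = (4π×10⁻⁷)(4.590×10^3 m⁻¹)(24.5 A) = 0.1413 T.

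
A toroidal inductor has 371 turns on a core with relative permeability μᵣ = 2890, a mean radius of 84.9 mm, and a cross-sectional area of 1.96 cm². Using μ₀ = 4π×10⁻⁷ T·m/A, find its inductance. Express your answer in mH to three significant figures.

For a thin toroid, L = μ₀μᵣN²A/(2πR).
L = (4π×10⁻⁷)(2890)(371)²(1.960×10^-4) / (2π×8.490×10^-2 m) = 0.1837 H.

L ≈ 184 mH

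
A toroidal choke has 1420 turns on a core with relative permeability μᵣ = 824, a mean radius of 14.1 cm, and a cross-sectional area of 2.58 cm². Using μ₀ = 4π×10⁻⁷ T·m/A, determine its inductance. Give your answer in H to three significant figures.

For a thin toroid, L = μ₀μᵣN²A/(2πR).
L = (4π×10⁻⁷)(824)(1420)²(2.580×10^-4) / (2π×0.141 m) = 0.608 H.

L ≈ 0.608 H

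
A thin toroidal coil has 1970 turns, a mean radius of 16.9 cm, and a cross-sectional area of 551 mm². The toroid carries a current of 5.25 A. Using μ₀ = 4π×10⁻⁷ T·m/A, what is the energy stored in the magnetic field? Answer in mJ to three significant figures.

U ≈ 34.9 mJ

L = μ₀N²A/(2πR) = (4π×10⁻⁷)(1970)²(5.510×10^-4)/(2π×0.169) = 2.531×10^-3 H.
U = ½LI² = ½(2.531×10^-3)(5.25)² = 3.488×10^-2 J.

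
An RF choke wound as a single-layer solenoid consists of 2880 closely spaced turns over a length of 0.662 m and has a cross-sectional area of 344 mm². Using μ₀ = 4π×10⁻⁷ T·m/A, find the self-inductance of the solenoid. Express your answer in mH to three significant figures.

A = 344 mm² = 3.440×10^-4 m².
For a long solenoid, L = μ₀N²A/ℓ.
L = (4π×10⁻⁷)(2880)²(3.440×10^-4)/(0.662 m) = 5.416×10^-3 H.

L ≈ 5.42 mH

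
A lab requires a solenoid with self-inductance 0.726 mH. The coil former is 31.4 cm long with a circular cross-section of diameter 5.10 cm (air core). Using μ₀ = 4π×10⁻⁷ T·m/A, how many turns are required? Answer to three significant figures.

N ≈ 298 turns

A = π(d/2)² = π(2.550×10^-2 m)² = 2.043×10^-3 m².
From L = μ₀N²A/ℓ, N = √(Lℓ / (μ₀A)).
N = √[(7.260×10^-4)(0.314) / ((4π×10⁻⁷)×2.043×10^-3)] = √(8.880×10^4) ≈ 298.0.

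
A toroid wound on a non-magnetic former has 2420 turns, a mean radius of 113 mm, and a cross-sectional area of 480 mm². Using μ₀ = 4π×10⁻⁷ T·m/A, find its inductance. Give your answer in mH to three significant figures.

L ≈ 4.98 mH

For a thin toroid, L = μ₀N²A/(2πR).
L = (4π×10⁻⁷)(2420)²(4.800×10^-4) / (2π×0.113 m) = 4.975×10^-3 H.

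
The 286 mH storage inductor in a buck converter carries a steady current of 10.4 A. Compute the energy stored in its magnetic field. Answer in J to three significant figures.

U ≈ 15.5 J

Stored magnetic energy: U = ½LI².
U = ½(0.286 H)(10.4 A)² = 15.47 J.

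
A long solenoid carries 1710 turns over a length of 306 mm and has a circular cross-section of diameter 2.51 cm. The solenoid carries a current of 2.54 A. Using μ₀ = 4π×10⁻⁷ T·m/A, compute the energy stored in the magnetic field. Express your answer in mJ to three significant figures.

U ≈ 19.2 mJ

A = π(d/2)² = π(1.255×10^-2 m)² = 4.948×10^-4 m².
L = μ₀N²A/ℓ = (4π×10⁻⁷)(1710)²(4.948×10^-4)/(0.306) = 5.942×10^-3 H.
U = ½LI² = ½(5.942×10^-3)(2.54)² = 1.917×10^-2 J.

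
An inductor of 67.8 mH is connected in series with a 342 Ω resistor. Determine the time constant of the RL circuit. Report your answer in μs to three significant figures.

τ = L/R = (6.780×10^-2 H)/(342 Ω) = 1.982×10^-4 s.

τ ≈ 198 μs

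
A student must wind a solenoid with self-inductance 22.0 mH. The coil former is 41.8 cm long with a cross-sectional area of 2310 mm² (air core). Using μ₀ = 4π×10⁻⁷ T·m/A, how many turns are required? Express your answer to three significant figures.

A = 2310 mm² = 2.310×10^-3 m².
From L = μ₀N²A/ℓ, N = √(Lℓ / (μ₀A)).
N = √[(2.200×10^-2)(0.418) / ((4π×10⁻⁷)×2.310×10^-3)] = √(3.168×10^6) ≈ 1779.9.

N ≈ 1780 turns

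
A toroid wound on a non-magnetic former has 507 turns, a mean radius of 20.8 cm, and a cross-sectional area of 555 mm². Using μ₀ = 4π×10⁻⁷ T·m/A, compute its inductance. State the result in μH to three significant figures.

L ≈ 137 μH

For a thin toroid, L = μ₀N²A/(2πR).
L = (4π×10⁻⁷)(507)²(5.550×10^-4) / (2π×0.208 m) = 1.372×10^-4 H.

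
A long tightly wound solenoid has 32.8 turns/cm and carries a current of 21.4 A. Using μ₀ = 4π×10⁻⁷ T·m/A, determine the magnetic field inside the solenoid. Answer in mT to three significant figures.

Inside a long solenoid, B = μ₀nI.
B = (4π×10⁻⁷)(3.280×10^3 m⁻¹)(21.4 A) = 8.821×10^-2 T.

B ≈ 88.2 mT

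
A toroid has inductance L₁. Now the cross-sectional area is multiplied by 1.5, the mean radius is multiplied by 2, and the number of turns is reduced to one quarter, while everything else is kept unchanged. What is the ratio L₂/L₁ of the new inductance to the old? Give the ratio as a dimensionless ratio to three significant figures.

For a toroid, L ∝ μᵣN²A/R.
L₂/L₁ = (1.5) × (2)^-1 × (0.25)^2 = 0.0469.

L₂/L₁ = 0.0469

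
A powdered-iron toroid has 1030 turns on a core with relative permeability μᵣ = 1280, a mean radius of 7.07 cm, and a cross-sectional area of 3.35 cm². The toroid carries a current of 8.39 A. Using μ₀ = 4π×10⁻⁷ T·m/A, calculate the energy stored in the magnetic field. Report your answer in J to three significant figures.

L = μ₀μᵣN²A/(2πR) = (4π×10⁻⁷)(1280)(1030)²(3.350×10^-4)/(2π×7.070×10^-2) = 1.287 H.
U = ½LI² = ½(1.287)(8.39)² = 45.29 J.

U ≈ 45.3 J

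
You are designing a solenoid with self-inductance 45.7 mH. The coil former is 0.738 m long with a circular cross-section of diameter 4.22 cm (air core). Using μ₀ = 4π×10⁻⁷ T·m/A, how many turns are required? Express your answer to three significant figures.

N ≈ 4380 turns

A = π(d/2)² = π(2.110×10^-2 m)² = 1.399×10^-3 m².
From L = μ₀N²A/ℓ, N = √(Lℓ / (μ₀A)).
N = √[(4.570×10^-2)(0.738) / ((4π×10⁻⁷)×1.399×10^-3)] = √(1.919×10^7) ≈ 4380.5.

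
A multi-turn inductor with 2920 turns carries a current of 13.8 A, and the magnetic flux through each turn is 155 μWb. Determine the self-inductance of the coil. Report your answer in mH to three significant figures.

L ≈ 32.8 mH

Self-inductance is defined by L = NΦ_B/I (flux linkage over current).
L = (2920)(1.550×10^-4 Wb)/(13.8 A) = 3.280×10^-2 H.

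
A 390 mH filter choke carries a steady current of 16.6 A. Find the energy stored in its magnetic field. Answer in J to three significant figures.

Stored magnetic energy: U = ½LI².
U = ½(0.39 H)(16.6 A)² = 53.73 J.

U ≈ 53.7 J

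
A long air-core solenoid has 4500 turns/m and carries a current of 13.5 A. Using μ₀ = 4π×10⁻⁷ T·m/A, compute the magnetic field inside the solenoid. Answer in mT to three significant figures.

Inside a long solenoid, B = μ₀nI.
B = (4π×10⁻⁷)(4.500×10^3 m⁻¹)(13.5 A) = 7.634×10^-2 T.

B ≈ 76.3 mT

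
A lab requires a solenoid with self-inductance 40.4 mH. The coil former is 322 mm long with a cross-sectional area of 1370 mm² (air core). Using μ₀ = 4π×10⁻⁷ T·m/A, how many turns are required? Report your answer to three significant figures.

A = 1370 mm² = 1.370×10^-3 m².
From L = μ₀N²A/ℓ, N = √(Lℓ / (μ₀A)).
N = √[(4.040×10^-2)(0.322) / ((4π×10⁻⁷)×1.370×10^-3)] = √(7.556×10^6) ≈ 2748.9.

N ≈ 2750 turns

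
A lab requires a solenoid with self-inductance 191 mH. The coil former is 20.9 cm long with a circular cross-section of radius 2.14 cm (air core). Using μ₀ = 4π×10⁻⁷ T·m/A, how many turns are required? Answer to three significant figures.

N ≈ 4700 turns

A = πr² = π(2.140×10^-2 m)² = 1.439×10^-3 m².
From L = μ₀N²A/ℓ, N = √(Lℓ / (μ₀A)).
N = √[(0.191)(0.209) / ((4π×10⁻⁷)×1.439×10^-3)] = √(2.208×10^7) ≈ 4698.9.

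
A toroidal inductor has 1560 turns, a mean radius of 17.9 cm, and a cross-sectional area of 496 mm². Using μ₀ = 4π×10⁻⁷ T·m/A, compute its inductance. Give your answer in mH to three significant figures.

L ≈ 1.35 mH

For a thin toroid, L = μ₀N²A/(2πR).
L = (4π×10⁻⁷)(1560)²(4.960×10^-4) / (2π×0.179 m) = 1.349×10^-3 H.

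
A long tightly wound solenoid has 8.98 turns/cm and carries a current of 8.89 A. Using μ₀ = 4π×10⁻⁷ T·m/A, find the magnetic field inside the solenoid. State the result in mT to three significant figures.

B ≈ 10.0 mT

Inside a long solenoid, B = μ₀nI.
B = (4π×10⁻⁷)(898 m⁻¹)(8.89 A) = 1.003×10^-2 T.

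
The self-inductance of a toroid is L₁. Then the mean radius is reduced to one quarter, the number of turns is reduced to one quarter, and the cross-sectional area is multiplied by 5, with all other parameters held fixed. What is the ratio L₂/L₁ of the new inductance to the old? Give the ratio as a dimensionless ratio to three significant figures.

For a toroid, L ∝ μᵣN²A/R.
L₂/L₁ = (0.25)^-1 × (0.25)^2 × (5) = 1.25.

L₂/L₁ = 1.25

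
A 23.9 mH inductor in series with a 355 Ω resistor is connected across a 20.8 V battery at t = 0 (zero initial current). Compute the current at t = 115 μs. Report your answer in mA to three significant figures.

τ = L/R = 2.390×10^-2/355 = 6.732×10^-5 s; final current I_∞ = ε/R = 20.8/355 = 5.859×10^-2 A.
I(t) = I_∞(1 − e^(−t/τ)) with t/τ = 1.708.
I = (5.859×10^-2)(1 − e^(−1.708)) = 4.797×10^-2 A.

I ≈ 48.0 mA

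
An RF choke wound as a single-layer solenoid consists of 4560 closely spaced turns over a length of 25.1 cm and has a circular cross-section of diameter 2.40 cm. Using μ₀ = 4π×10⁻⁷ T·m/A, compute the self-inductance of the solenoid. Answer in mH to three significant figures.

A = π(d/2)² = π(1.200×10^-2 m)² = 4.524×10^-4 m².
For a long solenoid, L = μ₀N²A/ℓ.
L = (4π×10⁻⁷)(4560)²(4.524×10^-4)/(0.251 m) = 4.710×10^-2 H.

L ≈ 47.1 mH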